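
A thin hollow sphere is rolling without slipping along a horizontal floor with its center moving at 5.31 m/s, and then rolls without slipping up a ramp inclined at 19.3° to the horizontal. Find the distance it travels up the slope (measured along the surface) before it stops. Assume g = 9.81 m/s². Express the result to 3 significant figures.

d ≈ 7.25 m

For this body I = (2/3)MR², i.e. k = I/(MR²) = 2/3.
Since it rolls without slipping, ω = v/R and KE = ½Mv² + ½Iω² = ½(1+k)Mv² = (5/6)Mv².
Setting this equal to Mgh gives the vertical rise h = (1+k)v₀²/(2g) = 1.667×5.31²/(2×9.81) = 2.395 m.
The distance along the slope is d = h/sinθ = 2.395/sin19.3° ≈ 7.25 m.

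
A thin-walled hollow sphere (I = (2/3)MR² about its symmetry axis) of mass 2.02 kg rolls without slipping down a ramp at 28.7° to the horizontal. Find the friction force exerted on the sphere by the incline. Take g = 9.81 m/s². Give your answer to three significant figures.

f ≈ 3.81 N

For this body I = (2/3)MR², i.e. k = I/(MR²) = 2/3.
Newton's second law down the slope: Mg sinθ − f = Ma. The torque equation fR = Iα (with α = a/R) gives f = kMa.
Combining, a = g sinθ/(1+k) and f = kMa = kMg sinθ/(1+k).
f = (2/3) × 2.02 × 9.81 × sin28.7° / 1.667 ≈ 3.81 N.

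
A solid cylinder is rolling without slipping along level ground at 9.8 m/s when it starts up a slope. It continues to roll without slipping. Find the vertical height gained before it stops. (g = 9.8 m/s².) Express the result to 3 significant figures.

For this body I = (1/2)MR², i.e. k = I/(MR²) = 0.5.
The rolling condition ω = v/R makes the rotational term ½I(v/R)² = ½kMv², so KE_total = ½(1+k)Mv² = (3/4)Mv².
At the top the kinetic energy is zero, so (3/4)Mv₀² = Mgh.
Thus h = (1+k)v₀²/(2g) = 1.5 × 9.8² / (2 × 9.8) ≈ 7.35 m.

h ≈ 7.35 m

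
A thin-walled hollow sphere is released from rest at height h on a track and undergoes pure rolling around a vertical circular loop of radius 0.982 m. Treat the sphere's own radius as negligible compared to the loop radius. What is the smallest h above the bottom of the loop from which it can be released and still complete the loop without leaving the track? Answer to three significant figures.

h_min ≈ 2.78 m

The moment of inertia is (2/3)MR², giving k ≡ I/(MR²) = 2/3.
At the top, contact is just lost when gravity alone supplies the centripetal force: Mg = Mv_top²/r, i.e. v_top² = gr.
With ω = v/R, the kinetic energy at speed v is ½(1+k)Mv² = (5/6)Mv².
Energy conservation from release (height h) to the top (height 2r): Mgh = Mg(2r) + (5/6)M·gr.
Thus h_min = 2r + (1+k)r/2 = r(2 + 1.667/2) = 0.982 × 2.833 ≈ 2.78 m.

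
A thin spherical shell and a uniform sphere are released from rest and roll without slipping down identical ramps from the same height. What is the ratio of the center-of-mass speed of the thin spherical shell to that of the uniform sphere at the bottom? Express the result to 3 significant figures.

Each satisfies Mgh = ½(1+k)Mv² with k = I/(MR²), so v ∝ 1/√(1+k).
For the thin spherical shell k = 2/3; for the uniform sphere k = 0.4.
v₁/v₂ = √((1+k₂)/(1+k₁)) = √(1.4/1.667) ≈ 0.917.

v_ratio ≈ 0.917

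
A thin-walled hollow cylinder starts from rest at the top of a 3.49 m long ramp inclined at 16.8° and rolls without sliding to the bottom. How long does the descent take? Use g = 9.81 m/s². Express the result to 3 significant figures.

t ≈ 2.22 s

With I = MR², the ratio k = I/(MR²) is 1.
Along the incline Mg sinθ − f = Ma, and torque about the center fR = Iα = kMR²(a/R) gives f = kMa.
Hence a = g sinθ/(1+k) = 9.81×sin16.8°/2 = 1.418 m/s².
With constant a from rest, t = √(2L/a) = √(2·3.49/1.418) ≈ 2.22 s.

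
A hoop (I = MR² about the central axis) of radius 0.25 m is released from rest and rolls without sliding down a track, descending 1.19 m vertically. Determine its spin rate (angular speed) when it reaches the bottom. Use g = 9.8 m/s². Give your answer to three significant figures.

Here I = MR², so the shape factor k = I/(MR²) = 1.
Since it rolls without slipping, ω = v/R and KE = ½Mv² + ½Iω² = ½(1+k)Mv² = Mv².
Energy conservation Mgh = ½(1+k)Mv² gives v = √(2gh/(1+k)) = √(2 × 9.8 × 1.19 / 2) = 3.415 m/s.
The angular speed follows from ω = v/R = 3.415/0.25 ≈ 13.7 rad/s.

ω ≈ 13.7 rad/s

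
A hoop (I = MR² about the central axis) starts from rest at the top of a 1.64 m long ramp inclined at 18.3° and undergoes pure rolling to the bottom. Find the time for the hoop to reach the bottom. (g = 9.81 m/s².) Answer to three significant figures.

t ≈ 1.46 s

With I = MR², the ratio k = I/(MR²) is 1.
Translational: Mg sinθ − f = Ma. Rotational about the CM: fR = Iα = kMRa, so f = kMa.
Hence a = g sinθ/(1+k) = 9.81×sin18.3°/2 = 1.54 m/s².
Starting from rest, L = ½at², so t = √(2L/a) = √(2×1.64/1.54) ≈ 1.46 s.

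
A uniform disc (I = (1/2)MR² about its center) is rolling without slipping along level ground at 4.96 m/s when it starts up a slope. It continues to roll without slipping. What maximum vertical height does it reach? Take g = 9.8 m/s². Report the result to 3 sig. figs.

h ≈ 1.88 m

Here I = (1/2)MR², so the shape factor k = I/(MR²) = 0.5.
Rolling without slipping gives ω = v/R, so the total kinetic energy is ½Mv² + ½Iω² = ½(1+k)Mv² = (3/4)Mv².
At the top the kinetic energy is zero, so (3/4)Mv₀² = Mgh.
Thus h = (1+k)v₀²/(2g) = 1.5 × 4.96² / (2 × 9.8) ≈ 1.88 m.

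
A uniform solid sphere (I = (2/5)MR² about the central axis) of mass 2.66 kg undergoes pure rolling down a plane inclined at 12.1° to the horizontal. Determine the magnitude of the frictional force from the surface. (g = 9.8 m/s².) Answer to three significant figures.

For this body I = (2/5)MR², i.e. k = I/(MR²) = 0.4.
Along the incline Mg sinθ − f = Ma, and torque about the center fR = Iα = kMR²(a/R) gives f = kMa.
Combining, a = g sinθ/(1+k) and f = kMa = kMg sinθ/(1+k).
f = 0.4 × 2.66 × 9.8 × sin12.1° / 1.4 ≈ 1.56 N.

f ≈ 1.56 N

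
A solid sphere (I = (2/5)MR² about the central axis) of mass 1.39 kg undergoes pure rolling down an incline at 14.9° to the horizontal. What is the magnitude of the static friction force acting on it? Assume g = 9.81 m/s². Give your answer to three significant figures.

f ≈ 1.00 N

For this body I = (2/5)MR², i.e. k = I/(MR²) = 0.4.
Translational: Mg sinθ − f = Ma. Rotational about the CM: fR = Iα = kMRa, so f = kMa.
Combining, a = g sinθ/(1+k) and f = kMa = kMg sinθ/(1+k).
f = 0.4 × 1.39 × 9.81 × sin14.9° / 1.4 ≈ 1.00 N.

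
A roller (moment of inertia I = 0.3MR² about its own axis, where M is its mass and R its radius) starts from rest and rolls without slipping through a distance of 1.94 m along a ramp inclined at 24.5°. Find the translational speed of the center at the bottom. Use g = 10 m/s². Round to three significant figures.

v ≈ 3.52 m/s

The moment of inertia is 0.3MR², giving k ≡ I/(MR²) = 0.3.
The rolling condition ω = v/R makes the rotational term ½I(v/R)² = ½kMv², so KE_total = ½(1+k)Mv² = (13/20)Mv².
The vertical drop is h = L sinθ = 1.94 × sin24.5° = 0.8045 m.
Energy conservation: Mgh = (13/20)Mv², so v = √(2gh/(1+k)) = √(2 × 10 × 0.8045 / 1.3) ≈ 3.52 m/s.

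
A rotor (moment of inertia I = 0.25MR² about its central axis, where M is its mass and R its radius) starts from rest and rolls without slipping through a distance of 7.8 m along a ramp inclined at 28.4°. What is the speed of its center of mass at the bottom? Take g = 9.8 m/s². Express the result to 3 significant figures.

The moment of inertia is 0.25MR², giving k ≡ I/(MR²) = 0.25.
Since it rolls without slipping, ω = v/R and KE = ½Mv² + ½Iω² = ½(1+k)Mv² = (5/8)Mv².
The vertical drop is h = L sinθ = 7.8 × sin28.4° = 3.71 m.
Energy conservation: Mgh = (5/8)Mv², so v = √(2gh/(1+k)) = √(2 × 9.8 × 3.71 / 1.25) ≈ 7.63 m/s.

v ≈ 7.63 m/s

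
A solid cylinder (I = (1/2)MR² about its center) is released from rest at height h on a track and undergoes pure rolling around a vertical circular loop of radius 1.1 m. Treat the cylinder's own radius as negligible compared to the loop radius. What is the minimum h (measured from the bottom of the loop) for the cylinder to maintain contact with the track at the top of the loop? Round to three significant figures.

h_min ≈ 3.03 m

With I = (1/2)MR², the ratio k = I/(MR²) is 0.5.
At the top of the loop, the minimum-contact condition is Mg = Mv_top²/r, so v_top² = gr.
With ω = v/R, the kinetic energy at speed v is ½(1+k)Mv² = (3/4)Mv².
Energy conservation from release (height h) to the top (height 2r): Mgh = Mg(2r) + (3/4)M·gr.
Thus h_min = 2r + (1+k)r/2 = r(2 + 1.5/2) = 1.1 × 2.75 ≈ 3.03 m.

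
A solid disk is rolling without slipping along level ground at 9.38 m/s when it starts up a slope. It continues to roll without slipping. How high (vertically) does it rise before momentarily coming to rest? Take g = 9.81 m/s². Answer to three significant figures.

Here I = (1/2)MR², so the shape factor k = I/(MR²) = 0.5.
Pure rolling means v = ωR; then KE = ½Mv² + ½I(v/R)² = ½(1+k)Mv² = (3/4)Mv².
All of this converts to potential energy at the highest point: (3/4)Mv₀² = Mgh.
Thus h = (1+k)v₀²/(2g) = 1.5 × 9.38² / (2 × 9.81) ≈ 6.73 m.

h ≈ 6.73 m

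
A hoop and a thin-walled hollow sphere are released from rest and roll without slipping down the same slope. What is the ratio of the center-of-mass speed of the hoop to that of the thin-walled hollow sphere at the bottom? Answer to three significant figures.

v_ratio ≈ 0.913

Each satisfies Mgh = ½(1+k)Mv² with k = I/(MR²), so v ∝ 1/√(1+k).
For the hoop k = 1; for the thin-walled hollow sphere k = 2/3.
v₁/v₂ = √((1+k₂)/(1+k₁)) = √(1.667/2) ≈ 0.913.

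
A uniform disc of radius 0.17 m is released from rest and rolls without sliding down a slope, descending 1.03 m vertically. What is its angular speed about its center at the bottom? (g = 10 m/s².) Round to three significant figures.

ω ≈ 21.8 rad/s

Here I = (1/2)MR², so the shape factor k = I/(MR²) = 0.5.
Since it rolls without slipping, ω = v/R and KE = ½Mv² + ½Iω² = ½(1+k)Mv² = (3/4)Mv².
Energy conservation Mgh = ½(1+k)Mv² gives v = √(2gh/(1+k)) = √(2 × 10 × 1.03 / 1.5) = 3.706 m/s.
The angular speed follows from ω = v/R = 3.706/0.17 ≈ 21.8 rad/s.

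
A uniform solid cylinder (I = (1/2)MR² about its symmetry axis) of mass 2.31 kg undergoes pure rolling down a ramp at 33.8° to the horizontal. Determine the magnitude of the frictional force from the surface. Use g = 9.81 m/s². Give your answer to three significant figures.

For this body I = (1/2)MR², i.e. k = I/(MR²) = 0.5.
Along the incline Mg sinθ − f = Ma, and torque about the center fR = Iα = kMR²(a/R) gives f = kMa.
Combining, a = g sinθ/(1+k) and f = kMa = kMg sinθ/(1+k).
f = 0.5 × 2.31 × 9.81 × sin33.8° / 1.5 ≈ 4.20 N.

f ≈ 4.20 N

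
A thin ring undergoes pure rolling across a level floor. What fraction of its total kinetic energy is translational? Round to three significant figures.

fraction ≈ 0.500

The moment of inertia is MR², giving k ≡ I/(MR²) = 1.
Since ω = v/R, the translational part is ½Mv² and the rotational part is ½I(v/R)² = ½kMv²; the total is ½(1+k)Mv².
The translational fraction is therefore 1/(1+k) = 1/2 ≈ 0.500.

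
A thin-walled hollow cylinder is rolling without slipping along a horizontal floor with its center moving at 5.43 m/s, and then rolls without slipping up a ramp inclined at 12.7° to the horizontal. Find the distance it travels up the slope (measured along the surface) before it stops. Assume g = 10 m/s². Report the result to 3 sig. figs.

The moment of inertia is MR², giving k ≡ I/(MR²) = 1.
Since it rolls without slipping, ω = v/R and KE = ½Mv² + ½Iω² = ½(1+k)Mv² = Mv².
Setting this equal to Mgh gives the vertical rise h = (1+k)v₀²/(2g) = 2×5.43²/(2×10) = 2.948 m.
The distance along the slope is d = h/sinθ = 2.948/sin12.7° ≈ 13.4 m.

d ≈ 13.4 m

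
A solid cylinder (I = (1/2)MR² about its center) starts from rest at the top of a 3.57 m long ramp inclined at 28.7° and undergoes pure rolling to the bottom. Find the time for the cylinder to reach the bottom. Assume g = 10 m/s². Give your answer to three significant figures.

Here I = (1/2)MR², so the shape factor k = I/(MR²) = 0.5.
Translational: Mg sinθ − f = Ma. Rotational about the CM: fR = Iα = kMRa, so f = kMa.
Hence a = g sinθ/(1+k) = 10×sin28.7°/1.5 = 3.201 m/s².
Starting from rest, L = ½at², so t = √(2L/a) = √(2×3.57/3.201) ≈ 1.49 s.

t ≈ 1.49 s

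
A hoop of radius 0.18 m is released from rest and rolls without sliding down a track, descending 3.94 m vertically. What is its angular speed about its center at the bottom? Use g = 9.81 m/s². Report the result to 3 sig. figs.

With I = MR², the ratio k = I/(MR²) is 1.
The rolling condition ω = v/R makes the rotational term ½I(v/R)² = ½kMv², so KE_total = ½(1+k)Mv² = Mv².
Energy conservation Mgh = ½(1+k)Mv² gives v = √(2gh/(1+k)) = √(2 × 9.81 × 3.94 / 2) = 6.217 m/s.
Then ω = v/R = 6.217 / 0.18 ≈ 34.5 rad/s.

ω ≈ 34.5 rad/s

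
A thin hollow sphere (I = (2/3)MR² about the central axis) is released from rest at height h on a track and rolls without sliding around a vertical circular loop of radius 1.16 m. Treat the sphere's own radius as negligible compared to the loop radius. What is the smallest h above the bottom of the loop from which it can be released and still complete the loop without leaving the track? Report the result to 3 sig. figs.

h_min ≈ 3.29 m

Here I = (2/3)MR², so the shape factor k = I/(MR²) = 2/3.
At the top of the loop, the minimum-contact condition is Mg = Mv_top²/r, so v_top² = gr.
With ω = v/R, the kinetic energy at speed v is ½(1+k)Mv² = (5/6)Mv².
Energy conservation from release (height h) to the top (height 2r): Mgh = Mg(2r) + (5/6)M·gr.
Thus h_min = 2r + (1+k)r/2 = r(2 + 1.667/2) = 1.16 × 2.833 ≈ 3.29 m.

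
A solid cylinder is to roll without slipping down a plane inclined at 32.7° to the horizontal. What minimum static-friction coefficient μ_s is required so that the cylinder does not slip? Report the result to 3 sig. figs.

μ_min ≈ 0.214

For this body I = (1/2)MR², i.e. k = I/(MR²) = 0.5.
Along the incline Mg sinθ − f = Ma, and torque about the center fR = Iα = kMR²(a/R) gives f = kMa.
These give a = g sinθ/(1+k) and the required friction f = kMg sinθ/(1+k).
With N = Mg cosθ, the no-slip condition f ≤ μN gives μ_min = f/N = k tanθ/(1+k).
μ_min = 0.5 × tan32.7° / 1.5 ≈ 0.214.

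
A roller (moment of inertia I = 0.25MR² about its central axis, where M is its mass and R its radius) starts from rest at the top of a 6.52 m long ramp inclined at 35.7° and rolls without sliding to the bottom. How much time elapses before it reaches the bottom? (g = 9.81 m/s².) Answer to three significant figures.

With I = 0.25MR², the ratio k = I/(MR²) is 0.25.
Translational: Mg sinθ − f = Ma. Rotational about the CM: fR = Iα = kMRa, so f = kMa.
Hence a = g sinθ/(1+k) = 9.81×sin35.7°/1.25 = 4.58 m/s².
Starting from rest, L = ½at², so t = √(2L/a) = √(2×6.52/4.58) ≈ 1.69 s.

t ≈ 1.69 s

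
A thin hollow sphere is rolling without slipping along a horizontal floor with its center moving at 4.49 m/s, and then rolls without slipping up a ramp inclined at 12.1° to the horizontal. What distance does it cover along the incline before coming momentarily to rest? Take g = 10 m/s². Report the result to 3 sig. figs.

d ≈ 8.01 m

The moment of inertia is (2/3)MR², giving k ≡ I/(MR²) = 2/3.
Since it rolls without slipping, ω = v/R and KE = ½Mv² + ½Iω² = ½(1+k)Mv² = (5/6)Mv².
Setting this equal to Mgh gives the vertical rise h = (1+k)v₀²/(2g) = 1.667×4.49²/(2×10) = 1.68 m.
The distance along the slope is d = h/sinθ = 1.68/sin12.1° ≈ 8.01 m.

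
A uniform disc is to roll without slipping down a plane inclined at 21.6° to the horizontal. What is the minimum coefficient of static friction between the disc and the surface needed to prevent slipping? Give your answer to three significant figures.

μ_min ≈ 0.132

With I = (1/2)MR², the ratio k = I/(MR²) is 0.5.
Along the incline Mg sinθ − f = Ma, and torque about the center fR = Iα = kMR²(a/R) gives f = kMa.
These give a = g sinθ/(1+k) and the required friction f = kMg sinθ/(1+k).
With N = Mg cosθ, the no-slip condition f ≤ μN gives μ_min = f/N = k tanθ/(1+k).
μ_min = 0.5 × tan21.6° / 1.5 ≈ 0.132.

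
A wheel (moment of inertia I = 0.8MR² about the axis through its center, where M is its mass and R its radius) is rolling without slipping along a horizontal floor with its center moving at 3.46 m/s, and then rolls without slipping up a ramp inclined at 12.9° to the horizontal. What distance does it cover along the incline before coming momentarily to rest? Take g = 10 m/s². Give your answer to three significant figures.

d ≈ 4.83 m

The moment of inertia is 0.8MR², giving k ≡ I/(MR²) = 0.8.
Rolling without slipping gives ω = v/R, so the total kinetic energy is ½Mv² + ½Iω² = ½(1+k)Mv² = (9/10)Mv².
Setting this equal to Mgh gives the vertical rise h = (1+k)v₀²/(2g) = 1.8×3.46²/(2×10) = 1.077 m.
The distance along the slope is d = h/sinθ = 1.077/sin12.9° ≈ 4.83 m.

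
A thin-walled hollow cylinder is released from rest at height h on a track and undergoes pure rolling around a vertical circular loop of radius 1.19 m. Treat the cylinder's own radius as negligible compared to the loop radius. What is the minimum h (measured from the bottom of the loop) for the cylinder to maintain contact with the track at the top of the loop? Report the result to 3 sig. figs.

Here I = MR², so the shape factor k = I/(MR²) = 1.
At the top, contact is just lost when gravity alone supplies the centripetal force: Mg = Mv_top²/r, i.e. v_top² = gr.
With ω = v/R, the kinetic energy at speed v is ½(1+k)Mv² = Mv².
Energy conservation from release (height h) to the top (height 2r): Mgh = Mg(2r) + M·gr.
Thus h_min = 2r + (1+k)r/2 = r(2 + 2/2) = 1.19 × 3 ≈ 3.57 m.

h_min ≈ 3.57 m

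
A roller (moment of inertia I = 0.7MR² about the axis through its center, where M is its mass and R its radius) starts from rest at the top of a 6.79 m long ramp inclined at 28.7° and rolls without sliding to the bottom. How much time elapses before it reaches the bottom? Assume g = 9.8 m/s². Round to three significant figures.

t ≈ 2.21 s

Here I = 0.7MR², so the shape factor k = I/(MR²) = 0.7.
Newton's second law down the slope: Mg sinθ − f = Ma. The torque equation fR = Iα (with α = a/R) gives f = kMa.
Hence a = g sinθ/(1+k) = 9.8×sin28.7°/1.7 = 2.768 m/s².
With constant a from rest, t = √(2L/a) = √(2·6.79/2.768) ≈ 2.21 s.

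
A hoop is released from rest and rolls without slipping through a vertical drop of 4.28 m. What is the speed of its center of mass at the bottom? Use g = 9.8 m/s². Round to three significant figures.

For this body I = MR², i.e. k = I/(MR²) = 1.
The rolling condition ω = v/R makes the rotational term ½I(v/R)² = ½kMv², so KE_total = ½(1+k)Mv² = Mv².
Energy conservation: Mgh = Mv², so v = √(2gh/(1+k)) = √(2 × 9.8 × 4.28 / 2) ≈ 6.48 m/s.

v ≈ 6.48 m/s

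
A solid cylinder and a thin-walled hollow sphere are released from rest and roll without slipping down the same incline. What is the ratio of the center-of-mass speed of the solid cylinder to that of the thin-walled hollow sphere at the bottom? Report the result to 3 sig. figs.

v_ratio ≈ 1.05

Each satisfies Mgh = ½(1+k)Mv² with k = I/(MR²), so v ∝ 1/√(1+k).
For the solid cylinder k = 0.5; for the thin-walled hollow sphere k = 2/3.
v₁/v₂ = √((1+k₂)/(1+k₁)) = √(1.667/1.5) ≈ 1.05.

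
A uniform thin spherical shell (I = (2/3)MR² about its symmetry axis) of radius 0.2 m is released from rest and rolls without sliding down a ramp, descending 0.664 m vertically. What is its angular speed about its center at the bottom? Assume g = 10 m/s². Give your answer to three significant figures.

The moment of inertia is (2/3)MR², giving k ≡ I/(MR²) = 2/3.
Pure rolling means v = ωR; then KE = ½Mv² + ½I(v/R)² = ½(1+k)Mv² = (5/6)Mv².
Energy conservation Mgh = ½(1+k)Mv² gives v = √(2gh/(1+k)) = √(2 × 10 × 0.664 / 1.667) = 2.823 m/s.
Then ω = v/R = 2.823 / 0.2 ≈ 14.1 rad/s.

ω ≈ 14.1 rad/s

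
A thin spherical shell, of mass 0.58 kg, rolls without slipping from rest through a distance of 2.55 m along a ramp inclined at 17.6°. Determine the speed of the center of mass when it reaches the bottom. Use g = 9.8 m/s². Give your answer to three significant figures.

For this body I = (2/3)MR², i.e. k = I/(MR²) = 2/3.
Since it rolls without slipping, ω = v/R and KE = ½Mv² + ½Iω² = ½(1+k)Mv² = (5/6)Mv².
The vertical drop is h = L sinθ = 2.55 × sin17.6° = 0.771 m.
Energy conservation: Mgh = (5/6)Mv², so v = √(2gh/(1+k)) = √(2 × 9.8 × 0.771 / 1.667) ≈ 3.01 m/s.

v ≈ 3.01 m/s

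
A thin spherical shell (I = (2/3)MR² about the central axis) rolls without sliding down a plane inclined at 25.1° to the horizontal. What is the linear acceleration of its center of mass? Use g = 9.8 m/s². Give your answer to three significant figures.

Here I = (2/3)MR², so the shape factor k = I/(MR²) = 2/3.
Along the incline Mg sinθ − f = Ma, and torque about the center fR = Iα = kMR²(a/R) gives f = kMa.
Eliminating f: Mg sinθ = (1+k)Ma, so a = g sinθ/(1+k) = 9.8 × sin25.1° / 1.667 ≈ 2.49 m/s².

a ≈ 2.49 m/s²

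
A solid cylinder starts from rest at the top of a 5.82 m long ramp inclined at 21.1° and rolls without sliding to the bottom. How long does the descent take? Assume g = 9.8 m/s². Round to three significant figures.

The moment of inertia is (1/2)MR², giving k ≡ I/(MR²) = 0.5.
Translational: Mg sinθ − f = Ma. Rotational about the CM: fR = Iα = kMRa, so f = kMa.
Hence a = g sinθ/(1+k) = 9.8×sin21.1°/1.5 = 2.352 m/s².
With constant a from rest, t = √(2L/a) = √(2·5.82/2.352) ≈ 2.22 s.

t ≈ 2.22 s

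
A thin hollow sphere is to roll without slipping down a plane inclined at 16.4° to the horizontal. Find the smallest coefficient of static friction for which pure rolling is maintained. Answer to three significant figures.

μ_min ≈ 0.118

Here I = (2/3)MR², so the shape factor k = I/(MR²) = 2/3.
Translational: Mg sinθ − f = Ma. Rotational about the CM: fR = Iα = kMRa, so f = kMa.
These give a = g sinθ/(1+k) and the required friction f = kMg sinθ/(1+k).
The normal force is N = Mg cosθ, so μ_min = f/N = k tanθ/(1+k).
μ_min = (2/3) × tan16.4° / 1.667 ≈ 0.118.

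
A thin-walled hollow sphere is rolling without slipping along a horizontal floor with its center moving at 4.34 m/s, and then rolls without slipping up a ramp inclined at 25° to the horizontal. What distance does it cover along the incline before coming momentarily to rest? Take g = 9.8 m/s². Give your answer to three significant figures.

With I = (2/3)MR², the ratio k = I/(MR²) is 2/3.
Pure rolling means v = ωR; then KE = ½Mv² + ½I(v/R)² = ½(1+k)Mv² = (5/6)Mv².
Setting this equal to Mgh gives the vertical rise h = (1+k)v₀²/(2g) = 1.667×4.34²/(2×9.8) = 1.602 m.
Along the incline, d = h/sinθ = 1.602/sin25° ≈ 3.79 m.

d ≈ 3.79 m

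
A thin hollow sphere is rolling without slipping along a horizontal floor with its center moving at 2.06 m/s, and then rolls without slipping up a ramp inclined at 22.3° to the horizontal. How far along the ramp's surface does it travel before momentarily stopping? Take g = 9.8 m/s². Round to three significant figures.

For this body I = (2/3)MR², i.e. k = I/(MR²) = 2/3.
Since it rolls without slipping, ω = v/R and KE = ½Mv² + ½Iω² = ½(1+k)Mv² = (5/6)Mv².
Setting this equal to Mgh gives the vertical rise h = (1+k)v₀²/(2g) = 1.667×2.06²/(2×9.8) = 0.3609 m.
Along the incline, d = h/sinθ = 0.3609/sin22.3° ≈ 0.951 m.

d ≈ 0.951 m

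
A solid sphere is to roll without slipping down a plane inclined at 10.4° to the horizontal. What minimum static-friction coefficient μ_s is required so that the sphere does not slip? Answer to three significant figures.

With I = (2/5)MR², the ratio k = I/(MR²) is 0.4.
Newton's second law down the slope: Mg sinθ − f = Ma. The torque equation fR = Iα (with α = a/R) gives f = kMa.
These give a = g sinθ/(1+k) and the required friction f = kMg sinθ/(1+k).
With N = Mg cosθ, the no-slip condition f ≤ μN gives μ_min = f/N = k tanθ/(1+k).
μ_min = 0.4 × tan10.4° / 1.4 ≈ 0.0524.

μ_min ≈ 0.0524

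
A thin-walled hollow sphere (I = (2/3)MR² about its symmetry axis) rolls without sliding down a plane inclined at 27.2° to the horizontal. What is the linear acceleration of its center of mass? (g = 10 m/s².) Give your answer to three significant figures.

a ≈ 2.74 m/s²

Here I = (2/3)MR², so the shape factor k = I/(MR²) = 2/3.
Translational: Mg sinθ − f = Ma. Rotational about the CM: fR = Iα = kMRa, so f = kMa.
Eliminating f: Mg sinθ = (1+k)Ma, so a = g sinθ/(1+k) = 10 × sin27.2° / 1.667 ≈ 2.74 m/s².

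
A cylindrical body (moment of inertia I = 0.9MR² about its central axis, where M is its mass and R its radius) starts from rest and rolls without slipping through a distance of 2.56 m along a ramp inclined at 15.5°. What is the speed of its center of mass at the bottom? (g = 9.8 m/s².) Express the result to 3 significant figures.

With I = 0.9MR², the ratio k = I/(MR²) is 0.9.
Rolling without slipping gives ω = v/R, so the total kinetic energy is ½Mv² + ½Iω² = ½(1+k)Mv² = (19/20)Mv².
The vertical drop is h = L sinθ = 2.56 × sin15.5° = 0.6841 m.
Energy conservation: Mgh = (19/20)Mv², so v = √(2gh/(1+k)) = √(2 × 9.8 × 0.6841 / 1.9) ≈ 2.66 m/s.

v ≈ 2.66 m/s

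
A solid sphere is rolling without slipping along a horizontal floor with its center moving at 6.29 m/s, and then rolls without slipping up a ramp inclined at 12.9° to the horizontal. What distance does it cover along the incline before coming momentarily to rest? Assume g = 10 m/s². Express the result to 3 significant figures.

The moment of inertia is (2/5)MR², giving k ≡ I/(MR²) = 0.4.
Pure rolling means v = ωR; then KE = ½Mv² + ½I(v/R)² = ½(1+k)Mv² = (7/10)Mv².
Setting this equal to Mgh gives the vertical rise h = (1+k)v₀²/(2g) = 1.4×6.29²/(2×10) = 2.769 m.
Along the incline, d = h/sinθ = 2.769/sin12.9° ≈ 12.4 m.

d ≈ 12.4 m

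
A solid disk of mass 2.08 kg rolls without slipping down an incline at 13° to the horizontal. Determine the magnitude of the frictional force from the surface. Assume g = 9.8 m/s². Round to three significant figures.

f ≈ 1.53 N

Here I = (1/2)MR², so the shape factor k = I/(MR²) = 0.5.
Along the incline Mg sinθ − f = Ma, and torque about the center fR = Iα = kMR²(a/R) gives f = kMa.
Combining, a = g sinθ/(1+k) and f = kMa = kMg sinθ/(1+k).
f = 0.5 × 2.08 × 9.8 × sin13° / 1.5 ≈ 1.53 N.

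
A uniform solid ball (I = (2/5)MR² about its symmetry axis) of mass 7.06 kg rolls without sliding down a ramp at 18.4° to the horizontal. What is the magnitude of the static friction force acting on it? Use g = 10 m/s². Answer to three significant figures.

f ≈ 6.37 N

With I = (2/5)MR², the ratio k = I/(MR²) is 0.4.
Newton's second law down the slope: Mg sinθ − f = Ma. The torque equation fR = Iα (with α = a/R) gives f = kMa.
Combining, a = g sinθ/(1+k) and f = kMa = kMg sinθ/(1+k).
f = 0.4 × 7.06 × 10 × sin18.4° / 1.4 ≈ 6.37 N.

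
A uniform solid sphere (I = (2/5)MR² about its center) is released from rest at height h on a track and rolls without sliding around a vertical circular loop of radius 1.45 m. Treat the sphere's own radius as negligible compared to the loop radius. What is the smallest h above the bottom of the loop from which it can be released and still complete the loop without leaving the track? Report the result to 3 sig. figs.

h_min ≈ 3.92 m

Here I = (2/5)MR², so the shape factor k = I/(MR²) = 0.4.
At the top of the loop, the minimum-contact condition is Mg = Mv_top²/r, so v_top² = gr.
With ω = v/R, the kinetic energy at speed v is ½(1+k)Mv² = (7/10)Mv².
Energy conservation from release (height h) to the top (height 2r): Mgh = Mg(2r) + (7/10)M·gr.
Thus h_min = 2r + (1+k)r/2 = r(2 + 1.4/2) = 1.45 × 2.7 ≈ 3.92 m.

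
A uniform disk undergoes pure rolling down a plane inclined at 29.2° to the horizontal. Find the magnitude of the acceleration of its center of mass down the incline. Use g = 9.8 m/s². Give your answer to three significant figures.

a ≈ 3.19 m/s²

Here I = (1/2)MR², so the shape factor k = I/(MR²) = 0.5.
Translational: Mg sinθ − f = Ma. Rotational about the CM: fR = Iα = kMRa, so f = kMa.
Eliminating f: Mg sinθ = (1+k)Ma, so a = g sinθ/(1+k) = 9.8 × sin29.2° / 1.5 ≈ 3.19 m/s².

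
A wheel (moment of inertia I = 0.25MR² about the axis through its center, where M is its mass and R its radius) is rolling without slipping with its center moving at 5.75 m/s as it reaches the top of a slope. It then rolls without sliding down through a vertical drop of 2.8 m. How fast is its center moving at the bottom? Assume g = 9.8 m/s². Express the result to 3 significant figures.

For this body I = 0.25MR², i.e. k = I/(MR²) = 0.25.
Since it rolls without slipping, ω = v/R and KE = ½Mv² + ½Iω² = ½(1+k)Mv² = (5/8)Mv².
Energy conservation: (5/8)Mv₀² + Mgh = (5/8)Mv², so v² = v₀² + 2gh/(1+k).
v = √(5.75² + 2×9.8×2.8/1.25) = √76.97 ≈ 8.77 m/s.

v ≈ 8.77 m/s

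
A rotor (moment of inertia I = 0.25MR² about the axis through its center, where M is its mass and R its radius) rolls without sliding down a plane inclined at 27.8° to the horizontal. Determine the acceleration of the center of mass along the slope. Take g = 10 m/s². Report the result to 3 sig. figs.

For this body I = 0.25MR², i.e. k = I/(MR²) = 0.25.
Newton's second law down the slope: Mg sinθ − f = Ma. The torque equation fR = Iα (with α = a/R) gives f = kMa.
Eliminating f: Mg sinθ = (1+k)Ma, so a = g sinθ/(1+k) = 10 × sin27.8° / 1.25 ≈ 3.73 m/s².

a ≈ 3.73 m/s²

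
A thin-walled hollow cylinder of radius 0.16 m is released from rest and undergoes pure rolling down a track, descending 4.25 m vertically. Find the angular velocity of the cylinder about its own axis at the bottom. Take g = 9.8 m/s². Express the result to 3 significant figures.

With I = MR², the ratio k = I/(MR²) is 1.
Rolling without slipping gives ω = v/R, so the total kinetic energy is ½Mv² + ½Iω² = ½(1+k)Mv² = Mv².
Energy conservation Mgh = ½(1+k)Mv² gives v = √(2gh/(1+k)) = √(2 × 9.8 × 4.25 / 2) = 6.454 m/s.
Then ω = v/R = 6.454 / 0.16 ≈ 40.3 rad/s.

ω ≈ 40.3 rad/s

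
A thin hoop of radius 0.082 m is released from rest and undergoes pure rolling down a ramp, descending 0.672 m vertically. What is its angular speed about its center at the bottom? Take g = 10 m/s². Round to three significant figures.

ω ≈ 31.6 rad/s

The moment of inertia is MR², giving k ≡ I/(MR²) = 1.
Pure rolling means v = ωR; then KE = ½Mv² + ½I(v/R)² = ½(1+k)Mv² = Mv².
Energy conservation Mgh = ½(1+k)Mv² gives v = √(2gh/(1+k)) = √(2 × 10 × 0.672 / 2) = 2.592 m/s.
The angular speed follows from ω = v/R = 2.592/0.082 ≈ 31.6 rad/s.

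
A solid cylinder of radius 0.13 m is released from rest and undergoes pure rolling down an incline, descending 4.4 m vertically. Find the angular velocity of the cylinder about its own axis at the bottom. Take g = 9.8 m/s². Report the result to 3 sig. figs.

For this body I = (1/2)MR², i.e. k = I/(MR²) = 0.5.
Since it rolls without slipping, ω = v/R and KE = ½Mv² + ½Iω² = ½(1+k)Mv² = (3/4)Mv².
Energy conservation Mgh = ½(1+k)Mv² gives v = √(2gh/(1+k)) = √(2 × 9.8 × 4.4 / 1.5) = 7.582 m/s.
Then ω = v/R = 7.582 / 0.13 ≈ 58.3 rad/s.

ω ≈ 58.3 rad/s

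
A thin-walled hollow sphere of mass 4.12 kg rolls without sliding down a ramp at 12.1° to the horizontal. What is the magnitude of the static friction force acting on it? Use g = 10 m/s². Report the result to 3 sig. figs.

f ≈ 3.45 N

The moment of inertia is (2/3)MR², giving k ≡ I/(MR²) = 2/3.
Along the incline Mg sinθ − f = Ma, and torque about the center fR = Iα = kMR²(a/R) gives f = kMa.
Combining, a = g sinθ/(1+k) and f = kMa = kMg sinθ/(1+k).
f = (2/3) × 4.12 × 10 × sin12.1° / 1.667 ≈ 3.45 N.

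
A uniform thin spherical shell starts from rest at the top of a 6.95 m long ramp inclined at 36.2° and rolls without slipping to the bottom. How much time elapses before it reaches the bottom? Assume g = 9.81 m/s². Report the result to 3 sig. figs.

t ≈ 2.00 s

Here I = (2/3)MR², so the shape factor k = I/(MR²) = 2/3.
Newton's second law down the slope: Mg sinθ − f = Ma. The torque equation fR = Iα (with α = a/R) gives f = kMa.
Hence a = g sinθ/(1+k) = 9.81×sin36.2°/1.667 = 3.476 m/s².
With constant a from rest, t = √(2L/a) = √(2·6.95/3.476) ≈ 2.00 s.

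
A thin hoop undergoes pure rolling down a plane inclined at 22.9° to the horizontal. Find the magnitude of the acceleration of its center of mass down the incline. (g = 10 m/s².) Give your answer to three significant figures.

For this body I = MR², i.e. k = I/(MR²) = 1.
Translational: Mg sinθ − f = Ma. Rotational about the CM: fR = Iα = kMRa, so f = kMa.
Eliminating f: Mg sinθ = (1+k)Ma, so a = g sinθ/(1+k) = 10 × sin22.9° / 2 ≈ 1.95 m/s².

a ≈ 1.95 m/s²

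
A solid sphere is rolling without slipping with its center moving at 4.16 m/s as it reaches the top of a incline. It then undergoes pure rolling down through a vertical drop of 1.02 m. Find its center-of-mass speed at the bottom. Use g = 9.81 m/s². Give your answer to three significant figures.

v ≈ 5.62 m/s

With I = (2/5)MR², the ratio k = I/(MR²) is 0.4.
The rolling condition ω = v/R makes the rotational term ½I(v/R)² = ½kMv², so KE_total = ½(1+k)Mv² = (7/10)Mv².
Energy conservation: (7/10)Mv₀² + Mgh = (7/10)Mv², so v² = v₀² + 2gh/(1+k).
v = √(4.16² + 2×9.81×1.02/1.4) = √31.6 ≈ 5.62 m/s.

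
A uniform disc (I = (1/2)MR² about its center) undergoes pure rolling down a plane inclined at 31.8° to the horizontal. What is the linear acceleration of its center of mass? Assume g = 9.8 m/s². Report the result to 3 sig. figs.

a ≈ 3.44 m/s²

For this body I = (1/2)MR², i.e. k = I/(MR²) = 0.5.
Newton's second law down the slope: Mg sinθ − f = Ma. The torque equation fR = Iα (with α = a/R) gives f = kMa.
Eliminating f: Mg sinθ = (1+k)Ma, so a = g sinθ/(1+k) = 9.8 × sin31.8° / 1.5 ≈ 3.44 m/s².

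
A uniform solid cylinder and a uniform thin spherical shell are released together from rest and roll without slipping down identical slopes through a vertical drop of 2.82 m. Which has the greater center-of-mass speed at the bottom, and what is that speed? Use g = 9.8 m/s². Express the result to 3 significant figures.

For rolling without slipping, Mgh = ½(1+k)Mv² where k = I/(MR²), so v = √(2gh/(1+k)).
Uniform solid cylinder: k = 0.5, giving v = √(2×9.8×2.82/1.5) = 6.07 m/s.
Uniform thin spherical shell: k = 2/3, giving v = √(2×9.8×2.82/1.667) = 5.759 m/s.
The smaller k wins: the uniform solid cylinder, at ≈ 6.07 m/s.

the uniform solid cylinder, at v ≈ 6.07 m/s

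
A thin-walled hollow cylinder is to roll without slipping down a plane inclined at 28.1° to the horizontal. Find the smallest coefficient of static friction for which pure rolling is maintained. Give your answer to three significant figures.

Here I = MR², so the shape factor k = I/(MR²) = 1.
Newton's second law down the slope: Mg sinθ − f = Ma. The torque equation fR = Iα (with α = a/R) gives f = kMa.
These give a = g sinθ/(1+k) and the required friction f = kMg sinθ/(1+k).
With N = Mg cosθ, the no-slip condition f ≤ μN gives μ_min = f/N = k tanθ/(1+k).
μ_min = 1 × tan28.1° / 2 ≈ 0.267.

μ_min ≈ 0.267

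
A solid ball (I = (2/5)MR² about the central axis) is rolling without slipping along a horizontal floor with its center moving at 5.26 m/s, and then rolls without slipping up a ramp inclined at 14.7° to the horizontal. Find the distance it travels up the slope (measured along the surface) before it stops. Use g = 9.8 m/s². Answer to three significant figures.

d ≈ 7.79 m

The moment of inertia is (2/5)MR², giving k ≡ I/(MR²) = 0.4.
Pure rolling means v = ωR; then KE = ½Mv² + ½I(v/R)² = ½(1+k)Mv² = (7/10)Mv².
Setting this equal to Mgh gives the vertical rise h = (1+k)v₀²/(2g) = 1.4×5.26²/(2×9.8) = 1.976 m.
Along the incline, d = h/sinθ = 1.976/sin14.7° ≈ 7.79 m.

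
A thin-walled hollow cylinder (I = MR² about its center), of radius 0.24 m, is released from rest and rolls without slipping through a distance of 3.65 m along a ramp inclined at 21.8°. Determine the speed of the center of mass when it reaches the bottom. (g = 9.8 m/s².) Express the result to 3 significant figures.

For this body I = MR², i.e. k = I/(MR²) = 1.
Pure rolling means v = ωR; then KE = ½Mv² + ½I(v/R)² = ½(1+k)Mv² = Mv².
The vertical drop is h = L sinθ = 3.65 × sin21.8° = 1.355 m.
Setting Mgh = Mv² gives v = √(2gh/(1+k)) = √(2·9.8·1.355/2) ≈ 3.64 m/s.

v ≈ 3.64 m/s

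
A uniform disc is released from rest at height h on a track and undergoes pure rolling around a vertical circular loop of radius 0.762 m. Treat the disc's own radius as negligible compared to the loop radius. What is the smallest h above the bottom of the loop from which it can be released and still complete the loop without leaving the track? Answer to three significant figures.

h_min ≈ 2.10 m

Here I = (1/2)MR², so the shape factor k = I/(MR²) = 0.5.
At the top, contact is just lost when gravity alone supplies the centripetal force: Mg = Mv_top²/r, i.e. v_top² = gr.
With ω = v/R, the kinetic energy at speed v is ½(1+k)Mv² = (3/4)Mv².
Energy conservation from release (height h) to the top (height 2r): Mgh = Mg(2r) + (3/4)M·gr.
Thus h_min = 2r + (1+k)r/2 = r(2 + 1.5/2) = 0.762 × 2.75 ≈ 2.10 m.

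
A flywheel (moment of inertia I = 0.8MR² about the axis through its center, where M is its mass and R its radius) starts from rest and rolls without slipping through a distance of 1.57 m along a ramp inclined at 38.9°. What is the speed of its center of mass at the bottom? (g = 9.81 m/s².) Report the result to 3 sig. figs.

The moment of inertia is 0.8MR², giving k ≡ I/(MR²) = 0.8.
Pure rolling means v = ωR; then KE = ½Mv² + ½I(v/R)² = ½(1+k)Mv² = (9/10)Mv².
The vertical drop is h = L sinθ = 1.57 × sin38.9° = 0.9859 m.
Setting Mgh = (9/10)Mv² gives v = √(2gh/(1+k)) = √(2·9.81·0.9859/1.8) ≈ 3.28 m/s.

v ≈ 3.28 m/s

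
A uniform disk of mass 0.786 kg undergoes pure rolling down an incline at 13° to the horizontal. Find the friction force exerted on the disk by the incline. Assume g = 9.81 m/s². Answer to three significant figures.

The moment of inertia is (1/2)MR², giving k ≡ I/(MR²) = 0.5.
Translational: Mg sinθ − f = Ma. Rotational about the CM: fR = Iα = kMRa, so f = kMa.
Combining, a = g sinθ/(1+k) and f = kMa = kMg sinθ/(1+k).
f = 0.5 × 0.786 × 9.81 × sin13° / 1.5 ≈ 0.578 N.

f ≈ 0.578 N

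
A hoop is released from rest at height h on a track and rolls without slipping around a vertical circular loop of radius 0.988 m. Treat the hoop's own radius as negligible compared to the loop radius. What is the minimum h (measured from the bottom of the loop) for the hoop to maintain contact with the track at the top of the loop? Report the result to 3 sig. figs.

h_min ≈ 2.96 m

For this body I = MR², i.e. k = I/(MR²) = 1.
At the top of the loop, the minimum-contact condition is Mg = Mv_top²/r, so v_top² = gr.
With ω = v/R, the kinetic energy at speed v is ½(1+k)Mv² = Mv².
Energy conservation from release (height h) to the top (height 2r): Mgh = Mg(2r) + M·gr.
Thus h_min = 2r + (1+k)r/2 = r(2 + 2/2) = 0.988 × 3 ≈ 2.96 m.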